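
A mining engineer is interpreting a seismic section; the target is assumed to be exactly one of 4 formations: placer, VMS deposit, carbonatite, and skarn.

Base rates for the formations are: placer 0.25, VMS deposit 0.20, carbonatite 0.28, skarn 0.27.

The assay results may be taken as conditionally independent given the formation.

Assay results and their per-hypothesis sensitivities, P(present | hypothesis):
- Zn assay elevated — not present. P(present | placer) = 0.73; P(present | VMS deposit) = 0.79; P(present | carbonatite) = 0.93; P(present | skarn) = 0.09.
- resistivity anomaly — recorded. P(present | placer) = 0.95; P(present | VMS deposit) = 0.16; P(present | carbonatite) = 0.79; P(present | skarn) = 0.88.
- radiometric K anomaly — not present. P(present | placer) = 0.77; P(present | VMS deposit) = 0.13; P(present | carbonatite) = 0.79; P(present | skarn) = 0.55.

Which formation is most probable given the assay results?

skarn

By Bayes' rule with conditional independence, the unnormalized weight for each hypothesis is prior × ∏ likelihoods (using 1 − P(present | H) for each absent assay result):
  placer: 0.25 × (1 − 0.73) × 0.95 × (1 − 0.77) = 0.014749
  VMS deposit: 0.20 × (1 − 0.79) × 0.16 × (1 − 0.13) = 0.0058464
  carbonatite: 0.28 × (1 − 0.93) × 0.79 × (1 − 0.79) = 0.0032516
  skarn: 0.27 × (1 − 0.09) × 0.88 × (1 − 0.55) = 0.097297
Marginal likelihood of the evidence = 0.12114.
P(placer | evidence) ≈ 0.014749 / 0.12114 ≈ 0.122
P(VMS deposit | evidence) ≈ 0.0058464 / 0.12114 ≈ 0.048
P(carbonatite | evidence) ≈ 0.0032516 / 0.12114 ≈ 0.027
P(skarn | evidence) ≈ 0.097297 / 0.12114 ≈ 0.803
The largest is 0.803, so skarn is most probable.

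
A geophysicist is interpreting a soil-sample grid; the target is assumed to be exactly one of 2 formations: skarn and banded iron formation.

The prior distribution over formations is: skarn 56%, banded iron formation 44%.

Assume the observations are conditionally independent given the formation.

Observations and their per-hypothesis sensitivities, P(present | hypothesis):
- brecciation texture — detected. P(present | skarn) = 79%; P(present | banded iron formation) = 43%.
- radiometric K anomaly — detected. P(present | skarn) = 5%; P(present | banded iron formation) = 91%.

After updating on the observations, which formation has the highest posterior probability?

banded iron formation

Multiply each prior by the joint likelihood of the evidence pattern:
  skarn: 0.56 × 0.79 × 0.05 = 0.02212
  banded iron formation: 0.44 × 0.43 × 0.91 = 0.17217
The unnormalized weights sum to 0.19429.
P(skarn | evidence) ≈ 0.02212 / 0.19429 ≈ 0.114
P(banded iron formation | evidence) ≈ 0.17217 / 0.19429 ≈ 0.886
The largest is 0.886, so banded iron formation is most probable.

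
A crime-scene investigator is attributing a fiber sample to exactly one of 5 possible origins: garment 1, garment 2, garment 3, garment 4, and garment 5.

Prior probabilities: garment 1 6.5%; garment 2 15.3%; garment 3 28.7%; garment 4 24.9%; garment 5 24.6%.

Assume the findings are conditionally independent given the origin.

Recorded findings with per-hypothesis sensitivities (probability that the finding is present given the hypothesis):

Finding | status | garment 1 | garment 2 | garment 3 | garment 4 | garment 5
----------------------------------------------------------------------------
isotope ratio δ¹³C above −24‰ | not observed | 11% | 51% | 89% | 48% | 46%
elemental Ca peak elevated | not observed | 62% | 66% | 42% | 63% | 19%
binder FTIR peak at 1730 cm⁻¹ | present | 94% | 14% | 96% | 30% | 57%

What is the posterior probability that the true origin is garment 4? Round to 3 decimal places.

By Bayes' rule with conditional independence, the unnormalized weight for each hypothesis is prior × ∏ likelihoods (using 1 − P(present | H) for each absent finding):
  garment 1: 0.065 × (1 − 0.11) × (1 − 0.62) × 0.94 = 0.020664
  garment 2: 0.153 × (1 − 0.51) × (1 − 0.66) × 0.14 = 0.0035686
  garment 3: 0.287 × (1 − 0.89) × (1 − 0.42) × 0.96 = 0.017578
  garment 4: 0.249 × (1 − 0.48) × (1 − 0.63) × 0.30 = 0.014372
  garment 5: 0.246 × (1 − 0.46) × (1 − 0.19) × 0.57 = 0.061332
Marginal likelihood of the evidence = 0.11752.
P(garment 4 | evidence) = 0.014372 / 0.11752 ≈ 0.122.

0.122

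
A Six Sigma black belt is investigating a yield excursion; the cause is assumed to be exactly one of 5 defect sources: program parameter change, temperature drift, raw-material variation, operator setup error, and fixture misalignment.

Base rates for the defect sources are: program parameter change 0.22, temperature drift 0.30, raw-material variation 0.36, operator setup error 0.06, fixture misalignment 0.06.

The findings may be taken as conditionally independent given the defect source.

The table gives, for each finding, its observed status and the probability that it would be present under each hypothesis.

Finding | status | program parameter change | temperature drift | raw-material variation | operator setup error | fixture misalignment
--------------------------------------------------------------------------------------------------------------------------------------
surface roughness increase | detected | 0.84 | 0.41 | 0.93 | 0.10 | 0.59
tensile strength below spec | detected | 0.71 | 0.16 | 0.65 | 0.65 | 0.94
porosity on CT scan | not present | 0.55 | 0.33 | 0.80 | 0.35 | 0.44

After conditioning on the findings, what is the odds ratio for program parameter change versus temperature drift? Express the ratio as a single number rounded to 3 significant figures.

Posterior odds equal prior odds times the likelihood ratio; only the two competing hypotheses matter (using 1 − P(present | H) for each absent finding).
  program parameter change: 0.22 × 0.84 × 0.71 × (1 − 0.55) = 0.059044
  temperature drift: 0.30 × 0.41 × 0.16 × (1 − 0.33) = 0.013186
Odds(program parameter change : temperature drift) = 0.059044 / 0.013186 ≈ 4.48.

4.48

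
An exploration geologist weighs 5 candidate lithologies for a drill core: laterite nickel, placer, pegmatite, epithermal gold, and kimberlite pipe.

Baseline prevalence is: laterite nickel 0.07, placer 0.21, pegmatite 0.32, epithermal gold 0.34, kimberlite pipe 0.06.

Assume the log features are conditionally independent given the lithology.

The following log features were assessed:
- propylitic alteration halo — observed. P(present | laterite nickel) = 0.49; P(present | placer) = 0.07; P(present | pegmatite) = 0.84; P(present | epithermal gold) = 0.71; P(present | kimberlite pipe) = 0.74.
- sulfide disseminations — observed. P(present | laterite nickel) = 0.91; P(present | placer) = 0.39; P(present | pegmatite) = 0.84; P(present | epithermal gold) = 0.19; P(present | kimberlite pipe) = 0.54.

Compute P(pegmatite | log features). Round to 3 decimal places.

0.679

By Bayes' rule with conditional independence, the unnormalized weight for each hypothesis is prior × ∏ likelihoods:
  laterite nickel: 0.07 × 0.49 × 0.91 = 0.031213
  placer: 0.21 × 0.07 × 0.39 = 0.005733
  pegmatite: 0.32 × 0.84 × 0.84 = 0.22579
  epithermal gold: 0.34 × 0.71 × 0.19 = 0.045866
  kimberlite pipe: 0.06 × 0.74 × 0.54 = 0.023976
The unnormalized weights sum to 0.33258.
P(pegmatite | evidence) = 0.22579 / 0.33258 ≈ 0.679.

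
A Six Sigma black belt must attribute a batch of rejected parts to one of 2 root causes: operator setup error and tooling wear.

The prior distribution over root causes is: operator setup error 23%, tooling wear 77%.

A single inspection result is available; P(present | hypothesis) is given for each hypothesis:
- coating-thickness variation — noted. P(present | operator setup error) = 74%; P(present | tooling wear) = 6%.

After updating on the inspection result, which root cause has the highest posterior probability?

operator setup error

For each hypothesis, the unnormalized posterior weight is prior × likelihood:
  operator setup error: 0.23 × 0.74 = 0.1702
  tooling wear: 0.77 × 0.06 = 0.0462
Normalizing constant Z = 0.1702 + 0.0462 = 0.2164.
P(operator setup error | evidence) ≈ 0.1702 / 0.2164 ≈ 0.787
P(tooling wear | evidence) ≈ 0.0462 / 0.2164 ≈ 0.213
The largest is 0.787, so operator setup error is most probable.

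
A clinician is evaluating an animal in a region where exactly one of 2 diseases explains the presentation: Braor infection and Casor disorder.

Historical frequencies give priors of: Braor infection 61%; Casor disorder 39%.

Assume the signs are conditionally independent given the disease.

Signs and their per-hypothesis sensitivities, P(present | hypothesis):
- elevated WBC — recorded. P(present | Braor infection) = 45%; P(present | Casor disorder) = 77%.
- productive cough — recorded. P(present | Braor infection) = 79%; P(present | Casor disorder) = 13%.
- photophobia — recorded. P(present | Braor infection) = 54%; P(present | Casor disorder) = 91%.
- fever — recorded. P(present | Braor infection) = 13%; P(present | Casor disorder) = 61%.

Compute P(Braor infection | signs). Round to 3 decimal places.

0.413

Multiply each prior by the joint likelihood of the sign pattern:
  Braor infection: 0.61 × 0.45 × 0.79 × 0.54 × 0.13 = 0.015223
  Casor disorder: 0.39 × 0.77 × 0.13 × 0.91 × 0.61 = 0.021671
The unnormalized weights sum to 0.036894.
P(Braor infection | evidence) = 0.015223 / 0.036894 ≈ 0.413.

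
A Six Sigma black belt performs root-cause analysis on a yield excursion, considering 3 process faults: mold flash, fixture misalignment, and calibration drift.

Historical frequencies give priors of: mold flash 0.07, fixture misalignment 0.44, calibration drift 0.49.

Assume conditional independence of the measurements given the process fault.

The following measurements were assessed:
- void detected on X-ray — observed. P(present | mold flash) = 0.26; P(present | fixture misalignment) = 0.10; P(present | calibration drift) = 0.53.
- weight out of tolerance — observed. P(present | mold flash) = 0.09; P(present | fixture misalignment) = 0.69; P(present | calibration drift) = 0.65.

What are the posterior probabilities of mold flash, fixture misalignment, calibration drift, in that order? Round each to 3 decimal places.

0.008, 0.151, 0.841

By Bayes' rule with conditional independence, the unnormalized weight for each hypothesis is prior × ∏ likelihoods:
  mold flash: 0.07 × 0.26 × 0.09 = 0.001638
  fixture misalignment: 0.44 × 0.10 × 0.69 = 0.03036
  calibration drift: 0.49 × 0.53 × 0.65 = 0.16881
Marginal likelihood of the evidence = 0.2008.
P(mold flash | evidence) = 0.001638 / 0.2008 ≈ 0.008
P(fixture misalignment | evidence) = 0.03036 / 0.2008 ≈ 0.151
P(calibration drift | evidence) = 0.16881 / 0.2008 ≈ 0.841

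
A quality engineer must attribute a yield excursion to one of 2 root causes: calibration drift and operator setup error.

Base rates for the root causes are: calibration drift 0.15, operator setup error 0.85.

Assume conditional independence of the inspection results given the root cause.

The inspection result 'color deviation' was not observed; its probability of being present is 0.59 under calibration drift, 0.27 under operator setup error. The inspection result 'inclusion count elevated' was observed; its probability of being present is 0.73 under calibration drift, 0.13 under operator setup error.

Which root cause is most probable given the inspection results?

operator setup error

For each hypothesis, the unnormalized posterior weight is prior × product of the inspection result likelihoods (using 1 − P(present | H) for each absent inspection result):
  calibration drift: 0.15 × (1 − 0.59) × 0.73 = 0.044895
  operator setup error: 0.85 × (1 − 0.27) × 0.13 = 0.080665
The unnormalized weights sum to 0.12556.
P(calibration drift | evidence) ≈ 0.044895 / 0.12556 ≈ 0.358
P(operator setup error | evidence) ≈ 0.080665 / 0.12556 ≈ 0.642
The largest is 0.642, so operator setup error is most probable.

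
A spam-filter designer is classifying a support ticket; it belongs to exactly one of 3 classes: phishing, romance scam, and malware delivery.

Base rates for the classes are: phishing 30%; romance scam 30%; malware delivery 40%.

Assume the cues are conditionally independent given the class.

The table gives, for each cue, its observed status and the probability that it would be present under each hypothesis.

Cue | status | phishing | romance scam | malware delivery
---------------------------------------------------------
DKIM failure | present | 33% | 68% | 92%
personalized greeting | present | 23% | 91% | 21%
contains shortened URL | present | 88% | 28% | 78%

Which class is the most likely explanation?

malware delivery

For each hypothesis, the unnormalized posterior weight is prior × product of the cue likelihoods:
  phishing: 0.30 × 0.33 × 0.23 × 0.88 = 0.020038
  romance scam: 0.30 × 0.68 × 0.91 × 0.28 = 0.051979
  malware delivery: 0.40 × 0.92 × 0.21 × 0.78 = 0.060278
Normalizing constant Z = 0.020038 + 0.051979 + 0.060278 = 0.1323.
P(phishing | evidence) ≈ 0.020038 / 0.1323 ≈ 0.151
P(romance scam | evidence) ≈ 0.051979 / 0.1323 ≈ 0.393
P(malware delivery | evidence) ≈ 0.060278 / 0.1323 ≈ 0.456
The largest is 0.456, so malware delivery is most probable.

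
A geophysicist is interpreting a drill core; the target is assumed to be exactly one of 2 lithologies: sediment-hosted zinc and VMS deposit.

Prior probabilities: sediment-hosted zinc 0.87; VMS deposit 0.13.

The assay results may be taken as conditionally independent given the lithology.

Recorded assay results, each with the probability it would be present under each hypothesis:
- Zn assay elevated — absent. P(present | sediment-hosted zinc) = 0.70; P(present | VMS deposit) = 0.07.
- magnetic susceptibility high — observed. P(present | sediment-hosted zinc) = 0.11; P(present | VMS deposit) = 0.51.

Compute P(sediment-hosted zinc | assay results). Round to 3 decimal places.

By Bayes' rule with conditional independence, the unnormalized weight for each hypothesis is prior × ∏ likelihoods (using 1 − P(present | H) for each absent assay result):
  sediment-hosted zinc: 0.87 × (1 − 0.70) × 0.11 = 0.02871
  VMS deposit: 0.13 × (1 − 0.07) × 0.51 = 0.061659
Marginal likelihood of the evidence = 0.090369.
P(sediment-hosted zinc | evidence) = 0.02871 / 0.090369 ≈ 0.318.

0.318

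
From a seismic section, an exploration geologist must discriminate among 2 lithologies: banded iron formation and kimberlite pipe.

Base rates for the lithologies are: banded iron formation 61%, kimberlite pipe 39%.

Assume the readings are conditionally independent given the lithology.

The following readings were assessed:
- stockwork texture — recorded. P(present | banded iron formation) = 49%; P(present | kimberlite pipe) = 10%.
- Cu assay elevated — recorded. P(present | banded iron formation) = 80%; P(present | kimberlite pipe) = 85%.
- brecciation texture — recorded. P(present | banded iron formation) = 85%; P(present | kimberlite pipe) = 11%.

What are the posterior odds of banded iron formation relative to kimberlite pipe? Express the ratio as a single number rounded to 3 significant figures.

Posterior odds equal prior odds times the likelihood ratio; only the two competing hypotheses matter.
  banded iron formation: 0.61 × 0.49 × 0.80 × 0.85 = 0.20325
  kimberlite pipe: 0.39 × 0.10 × 0.85 × 0.11 = 0.0036465
Odds(banded iron formation : kimberlite pipe) = 0.20325 / 0.0036465 ≈ 55.7.

55.7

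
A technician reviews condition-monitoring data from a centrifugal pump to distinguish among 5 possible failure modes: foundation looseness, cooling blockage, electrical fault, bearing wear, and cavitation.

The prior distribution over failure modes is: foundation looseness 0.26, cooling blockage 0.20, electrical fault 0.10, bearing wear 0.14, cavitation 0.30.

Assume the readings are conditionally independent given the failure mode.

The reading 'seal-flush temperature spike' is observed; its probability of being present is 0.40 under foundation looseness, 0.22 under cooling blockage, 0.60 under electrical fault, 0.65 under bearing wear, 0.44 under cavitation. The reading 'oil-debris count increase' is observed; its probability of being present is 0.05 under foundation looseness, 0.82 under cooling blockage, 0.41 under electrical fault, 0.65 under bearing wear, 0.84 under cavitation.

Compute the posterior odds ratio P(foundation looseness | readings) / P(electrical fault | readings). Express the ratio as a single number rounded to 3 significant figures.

The normalizing constant cancels in an odds ratio, so compute prior × likelihood for the two hypotheses only:
  foundation looseness: 0.26 × 0.40 × 0.05 = 0.0052
  electrical fault: 0.10 × 0.60 × 0.41 = 0.0246
Odds(foundation looseness : electrical fault) = 0.0052 / 0.0246 ≈ 0.211.

0.211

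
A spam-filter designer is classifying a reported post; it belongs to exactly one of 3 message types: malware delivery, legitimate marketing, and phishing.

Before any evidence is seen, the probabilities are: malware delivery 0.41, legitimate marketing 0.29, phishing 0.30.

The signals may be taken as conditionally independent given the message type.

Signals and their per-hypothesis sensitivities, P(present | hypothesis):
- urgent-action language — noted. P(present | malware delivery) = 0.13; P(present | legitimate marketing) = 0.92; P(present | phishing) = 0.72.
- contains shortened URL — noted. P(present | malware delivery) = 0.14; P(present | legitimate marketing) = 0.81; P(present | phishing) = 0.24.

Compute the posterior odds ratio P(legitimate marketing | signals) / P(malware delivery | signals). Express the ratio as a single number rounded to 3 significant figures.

Posterior odds equal prior odds times the likelihood ratio; only the two competing hypotheses matter.
  legitimate marketing: 0.29 × 0.92 × 0.81 = 0.21611
  malware delivery: 0.41 × 0.13 × 0.14 = 0.007462
Odds(legitimate marketing : malware delivery) = 0.21611 / 0.007462 ≈ 29.0.

29.0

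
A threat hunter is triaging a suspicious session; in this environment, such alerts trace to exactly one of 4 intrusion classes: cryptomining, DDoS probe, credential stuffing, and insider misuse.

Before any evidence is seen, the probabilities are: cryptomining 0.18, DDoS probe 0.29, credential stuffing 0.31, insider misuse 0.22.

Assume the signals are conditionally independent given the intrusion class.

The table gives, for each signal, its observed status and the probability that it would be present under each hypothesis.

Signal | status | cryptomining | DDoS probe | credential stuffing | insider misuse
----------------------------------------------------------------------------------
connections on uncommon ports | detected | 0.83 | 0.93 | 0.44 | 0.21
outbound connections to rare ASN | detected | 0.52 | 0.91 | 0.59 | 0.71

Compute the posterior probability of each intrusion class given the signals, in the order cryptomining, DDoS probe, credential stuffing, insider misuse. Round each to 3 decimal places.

0.178, 0.562, 0.184, 0.075

For each hypothesis, the unnormalized posterior weight is prior × product of the signal likelihoods:
  cryptomining: 0.18 × 0.83 × 0.52 = 0.077688
  DDoS probe: 0.29 × 0.93 × 0.91 = 0.24543
  credential stuffing: 0.31 × 0.44 × 0.59 = 0.080476
  insider misuse: 0.22 × 0.21 × 0.71 = 0.032802
The unnormalized weights sum to 0.43639.
P(cryptomining | evidence) = 0.077688 / 0.43639 ≈ 0.178
P(DDoS probe | evidence) = 0.24543 / 0.43639 ≈ 0.562
P(credential stuffing | evidence) = 0.080476 / 0.43639 ≈ 0.184
P(insider misuse | evidence) = 0.032802 / 0.43639 ≈ 0.075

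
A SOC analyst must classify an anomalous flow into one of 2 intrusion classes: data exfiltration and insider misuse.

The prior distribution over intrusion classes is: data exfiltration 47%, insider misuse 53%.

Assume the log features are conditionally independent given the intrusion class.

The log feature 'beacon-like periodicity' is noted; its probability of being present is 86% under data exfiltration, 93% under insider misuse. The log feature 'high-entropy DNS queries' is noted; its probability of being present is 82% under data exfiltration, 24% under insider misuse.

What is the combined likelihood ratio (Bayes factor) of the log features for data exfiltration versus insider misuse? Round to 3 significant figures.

Joint likelihood of the log feature pattern under each hypothesis:
  data exfiltration: 0.86 × 0.82 = 0.7052
  insider misuse: 0.93 × 0.24 = 0.2232
Bayes factor = 0.7052 / 0.2232 ≈ 3.16

3.16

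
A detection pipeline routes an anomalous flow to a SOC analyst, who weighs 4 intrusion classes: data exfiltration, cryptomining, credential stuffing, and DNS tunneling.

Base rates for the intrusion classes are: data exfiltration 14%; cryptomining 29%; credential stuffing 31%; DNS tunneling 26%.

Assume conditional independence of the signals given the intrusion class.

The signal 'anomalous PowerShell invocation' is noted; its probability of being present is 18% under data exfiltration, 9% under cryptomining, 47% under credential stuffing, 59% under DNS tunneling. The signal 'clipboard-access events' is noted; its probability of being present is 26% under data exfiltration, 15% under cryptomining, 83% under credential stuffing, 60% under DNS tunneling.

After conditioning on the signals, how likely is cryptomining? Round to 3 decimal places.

By Bayes' rule with conditional independence, the unnormalized weight for each hypothesis is prior × ∏ likelihoods:
  data exfiltration: 0.14 × 0.18 × 0.26 = 0.006552
  cryptomining: 0.29 × 0.09 × 0.15 = 0.003915
  credential stuffing: 0.31 × 0.47 × 0.83 = 0.12093
  DNS tunneling: 0.26 × 0.59 × 0.60 = 0.09204
Normalizing constant Z = 0.006552 + 0.003915 + 0.12093 + 0.09204 = 0.22344.
P(cryptomining | evidence) = 0.003915 / 0.22344 ≈ 0.018.

0.018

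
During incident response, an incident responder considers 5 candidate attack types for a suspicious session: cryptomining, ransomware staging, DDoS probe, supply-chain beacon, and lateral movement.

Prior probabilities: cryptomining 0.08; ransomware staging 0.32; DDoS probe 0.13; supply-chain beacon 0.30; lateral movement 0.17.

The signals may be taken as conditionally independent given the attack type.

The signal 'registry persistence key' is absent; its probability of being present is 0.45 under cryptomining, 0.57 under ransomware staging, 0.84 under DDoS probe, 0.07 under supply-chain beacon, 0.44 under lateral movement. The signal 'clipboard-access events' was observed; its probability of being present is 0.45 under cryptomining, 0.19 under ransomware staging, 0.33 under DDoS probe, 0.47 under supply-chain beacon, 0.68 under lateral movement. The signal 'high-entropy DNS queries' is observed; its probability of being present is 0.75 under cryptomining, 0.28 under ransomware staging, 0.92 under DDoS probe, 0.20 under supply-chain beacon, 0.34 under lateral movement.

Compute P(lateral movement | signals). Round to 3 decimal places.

Multiply each prior by the joint likelihood of the signal pattern (using 1 − P(present | H) for each absent signal):
  cryptomining: 0.08 × (1 − 0.45) × 0.45 × 0.75 = 0.01485
  ransomware staging: 0.32 × (1 − 0.57) × 0.19 × 0.28 = 0.0073203
  DDoS probe: 0.13 × (1 − 0.84) × 0.33 × 0.92 = 0.0063149
  supply-chain beacon: 0.30 × (1 − 0.07) × 0.47 × 0.20 = 0.026226
  lateral movement: 0.17 × (1 − 0.44) × 0.68 × 0.34 = 0.02201
Normalizing constant Z = 0.01485 + 0.0073203 + 0.0063149 + 0.026226 + 0.02201 = 0.076721.
P(lateral movement | evidence) = 0.02201 / 0.076721 ≈ 0.287.

0.287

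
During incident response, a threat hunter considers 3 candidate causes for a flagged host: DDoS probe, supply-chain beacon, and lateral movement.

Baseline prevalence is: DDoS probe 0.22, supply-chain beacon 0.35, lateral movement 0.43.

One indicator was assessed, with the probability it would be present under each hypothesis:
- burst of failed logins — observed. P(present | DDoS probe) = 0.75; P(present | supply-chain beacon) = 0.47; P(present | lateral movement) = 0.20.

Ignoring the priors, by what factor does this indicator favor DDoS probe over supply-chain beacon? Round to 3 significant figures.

Likelihood of this indicator under each hypothesis:
  DDoS probe: 0.75
  supply-chain beacon: 0.47
Bayes factor = 0.75 / 0.47 ≈ 1.60

1.60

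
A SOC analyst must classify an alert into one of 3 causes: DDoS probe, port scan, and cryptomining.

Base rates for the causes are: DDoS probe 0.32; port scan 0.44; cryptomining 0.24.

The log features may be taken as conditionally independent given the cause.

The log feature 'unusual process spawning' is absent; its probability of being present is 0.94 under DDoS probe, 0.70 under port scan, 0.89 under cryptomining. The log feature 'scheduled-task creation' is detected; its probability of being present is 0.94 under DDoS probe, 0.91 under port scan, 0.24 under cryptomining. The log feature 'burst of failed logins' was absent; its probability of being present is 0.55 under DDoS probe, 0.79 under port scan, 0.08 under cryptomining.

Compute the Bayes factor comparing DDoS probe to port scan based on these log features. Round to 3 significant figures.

0.443

Joint likelihood of the log feature pattern under each hypothesis (using 1 − P(present | H) for each absent log feature):
  DDoS probe: (1 − 0.94) × 0.94 × (1 − 0.55) = 0.02538
  port scan: (1 − 0.70) × 0.91 × (1 − 0.79) = 0.05733
Bayes factor = 0.02538 / 0.05733 ≈ 0.443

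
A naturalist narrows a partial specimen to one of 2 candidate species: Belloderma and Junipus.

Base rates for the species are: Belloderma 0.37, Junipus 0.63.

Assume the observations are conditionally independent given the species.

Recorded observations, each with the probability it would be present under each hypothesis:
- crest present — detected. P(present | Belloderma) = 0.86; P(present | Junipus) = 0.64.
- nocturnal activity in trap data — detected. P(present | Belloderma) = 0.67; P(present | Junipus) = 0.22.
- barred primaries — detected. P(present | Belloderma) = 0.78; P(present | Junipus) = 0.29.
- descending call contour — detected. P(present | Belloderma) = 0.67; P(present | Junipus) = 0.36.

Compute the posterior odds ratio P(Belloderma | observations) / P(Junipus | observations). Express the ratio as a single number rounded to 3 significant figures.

Unnormalized posterior weight (prior times the observation likelihoods) for each of the two hypotheses:
  Belloderma: 0.37 × 0.86 × 0.67 × 0.78 × 0.67 = 0.11142
  Junipus: 0.63 × 0.64 × 0.22 × 0.29 × 0.36 = 0.0092607
Posterior odds = 0.11142 / 0.0092607 ≈ 12.0.

12.0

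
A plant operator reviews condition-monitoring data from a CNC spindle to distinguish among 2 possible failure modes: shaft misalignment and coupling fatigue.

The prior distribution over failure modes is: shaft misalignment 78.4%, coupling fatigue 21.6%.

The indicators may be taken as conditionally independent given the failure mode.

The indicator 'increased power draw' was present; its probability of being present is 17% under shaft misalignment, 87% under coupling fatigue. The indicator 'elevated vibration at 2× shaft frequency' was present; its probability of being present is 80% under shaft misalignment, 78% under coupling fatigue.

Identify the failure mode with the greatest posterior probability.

For each hypothesis, the unnormalized posterior weight is prior × product of the indicator likelihoods:
  shaft misalignment: 0.784 × 0.17 × 0.80 = 0.10662
  coupling fatigue: 0.216 × 0.87 × 0.78 = 0.14658
Marginal likelihood of the evidence = 0.2532.
P(shaft misalignment | evidence) ≈ 0.10662 / 0.2532 ≈ 0.421
P(coupling fatigue | evidence) ≈ 0.14658 / 0.2532 ≈ 0.579
The largest is 0.579, so coupling fatigue is most probable.

coupling fatigue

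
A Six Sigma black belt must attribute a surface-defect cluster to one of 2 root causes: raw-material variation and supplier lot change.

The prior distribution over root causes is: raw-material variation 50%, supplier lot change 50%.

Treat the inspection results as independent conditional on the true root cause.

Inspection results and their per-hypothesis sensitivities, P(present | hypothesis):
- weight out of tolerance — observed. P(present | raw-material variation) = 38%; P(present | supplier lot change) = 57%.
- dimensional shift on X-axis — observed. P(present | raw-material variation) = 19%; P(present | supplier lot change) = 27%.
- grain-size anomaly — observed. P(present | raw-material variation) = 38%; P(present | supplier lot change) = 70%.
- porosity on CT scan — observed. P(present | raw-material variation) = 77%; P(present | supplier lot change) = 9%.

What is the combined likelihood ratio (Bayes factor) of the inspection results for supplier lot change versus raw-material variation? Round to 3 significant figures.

Joint likelihood of the inspection result pattern under each hypothesis:
  supplier lot change: 0.57 × 0.27 × 0.70 × 0.09 = 0.0096957
  raw-material variation: 0.38 × 0.19 × 0.38 × 0.77 = 0.021126
Bayes factor = 0.0096957 / 0.021126 ≈ 0.459

0.459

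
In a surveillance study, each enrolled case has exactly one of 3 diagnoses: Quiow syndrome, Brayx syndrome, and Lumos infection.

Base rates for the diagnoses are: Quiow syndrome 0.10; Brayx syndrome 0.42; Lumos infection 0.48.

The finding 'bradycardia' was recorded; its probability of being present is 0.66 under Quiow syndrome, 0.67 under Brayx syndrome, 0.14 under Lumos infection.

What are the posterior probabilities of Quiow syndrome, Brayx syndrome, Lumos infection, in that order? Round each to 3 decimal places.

Multiply each prior by the likelihood of the finding:
  Quiow syndrome: 0.10 × 0.66 = 0.066
  Brayx syndrome: 0.42 × 0.67 = 0.2814
  Lumos infection: 0.48 × 0.14 = 0.0672
Normalizing constant Z = 0.066 + 0.2814 + 0.0672 = 0.4146.
P(Quiow syndrome | evidence) = 0.066 / 0.4146 ≈ 0.159
P(Brayx syndrome | evidence) = 0.2814 / 0.4146 ≈ 0.679
P(Lumos infection | evidence) = 0.0672 / 0.4146 ≈ 0.162

0.159, 0.679, 0.162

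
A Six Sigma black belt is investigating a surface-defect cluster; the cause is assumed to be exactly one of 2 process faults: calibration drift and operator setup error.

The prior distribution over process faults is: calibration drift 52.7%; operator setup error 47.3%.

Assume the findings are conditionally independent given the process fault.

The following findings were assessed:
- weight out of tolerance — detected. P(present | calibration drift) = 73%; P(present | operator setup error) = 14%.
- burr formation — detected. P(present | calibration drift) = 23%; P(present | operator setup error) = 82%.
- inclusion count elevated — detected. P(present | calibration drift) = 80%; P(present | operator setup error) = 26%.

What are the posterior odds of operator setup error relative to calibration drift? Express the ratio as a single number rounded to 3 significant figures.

The normalizing constant cancels in an odds ratio, so compute prior × likelihood for the two hypotheses only:
  operator setup error: 0.473 × 0.14 × 0.82 × 0.26 = 0.014118
  calibration drift: 0.527 × 0.73 × 0.23 × 0.80 = 0.070787
Posterior odds = 0.014118 / 0.070787 ≈ 0.199.

0.199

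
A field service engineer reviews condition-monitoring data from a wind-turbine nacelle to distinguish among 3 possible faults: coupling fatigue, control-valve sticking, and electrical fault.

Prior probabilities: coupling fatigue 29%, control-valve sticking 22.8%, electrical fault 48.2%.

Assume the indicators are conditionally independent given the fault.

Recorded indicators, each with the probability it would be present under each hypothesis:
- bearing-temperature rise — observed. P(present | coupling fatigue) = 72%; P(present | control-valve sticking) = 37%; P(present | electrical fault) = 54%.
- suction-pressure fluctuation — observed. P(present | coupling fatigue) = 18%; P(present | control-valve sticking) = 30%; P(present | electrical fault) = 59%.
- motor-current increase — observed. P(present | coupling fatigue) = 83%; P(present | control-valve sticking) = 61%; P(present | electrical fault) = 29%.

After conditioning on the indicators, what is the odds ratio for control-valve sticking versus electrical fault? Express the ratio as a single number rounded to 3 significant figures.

Unnormalized posterior weight (prior times the indicator likelihoods) for each of the two hypotheses:
  control-valve sticking: 0.228 × 0.37 × 0.30 × 0.61 = 0.015438
  electrical fault: 0.482 × 0.54 × 0.59 × 0.29 = 0.044534
Posterior odds = 0.015438 / 0.044534 ≈ 0.347.

0.347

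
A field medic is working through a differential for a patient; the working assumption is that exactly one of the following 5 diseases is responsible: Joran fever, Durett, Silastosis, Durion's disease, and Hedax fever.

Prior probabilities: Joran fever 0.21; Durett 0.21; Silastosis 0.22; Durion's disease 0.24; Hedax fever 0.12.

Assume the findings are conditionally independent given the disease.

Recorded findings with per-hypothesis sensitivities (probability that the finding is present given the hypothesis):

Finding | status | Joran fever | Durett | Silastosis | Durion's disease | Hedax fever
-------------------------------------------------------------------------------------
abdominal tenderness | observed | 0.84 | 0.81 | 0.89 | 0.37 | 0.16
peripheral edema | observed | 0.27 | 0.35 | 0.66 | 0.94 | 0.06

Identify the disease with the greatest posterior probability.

Silastosis

Multiply each prior by the joint likelihood of the evidence pattern:
  Joran fever: 0.21 × 0.84 × 0.27 = 0.047628
  Durett: 0.21 × 0.81 × 0.35 = 0.059535
  Silastosis: 0.22 × 0.89 × 0.66 = 0.12923
  Durion's disease: 0.24 × 0.37 × 0.94 = 0.083472
  Hedax fever: 0.12 × 0.16 × 0.06 = 0.001152
Marginal likelihood of the evidence = 0.32101.
P(Joran fever | evidence) ≈ 0.047628 / 0.32101 ≈ 0.148
P(Durett | evidence) ≈ 0.059535 / 0.32101 ≈ 0.185
P(Silastosis | evidence) ≈ 0.12923 / 0.32101 ≈ 0.403
P(Durion's disease | evidence) ≈ 0.083472 / 0.32101 ≈ 0.260
P(Hedax fever | evidence) ≈ 0.001152 / 0.32101 ≈ 0.004
The largest is 0.403, so Silastosis is most probable.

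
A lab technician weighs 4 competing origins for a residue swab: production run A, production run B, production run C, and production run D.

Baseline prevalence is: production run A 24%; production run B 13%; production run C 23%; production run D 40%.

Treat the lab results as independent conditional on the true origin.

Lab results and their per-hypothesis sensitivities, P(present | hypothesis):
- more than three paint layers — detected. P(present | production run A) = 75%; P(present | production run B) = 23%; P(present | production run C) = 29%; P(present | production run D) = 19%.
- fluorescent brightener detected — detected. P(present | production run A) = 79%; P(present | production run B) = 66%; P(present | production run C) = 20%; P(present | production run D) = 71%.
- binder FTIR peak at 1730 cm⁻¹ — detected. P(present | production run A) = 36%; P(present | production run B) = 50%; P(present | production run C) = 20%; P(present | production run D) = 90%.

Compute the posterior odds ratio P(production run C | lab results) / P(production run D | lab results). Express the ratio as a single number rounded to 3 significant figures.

Unnormalized posterior weight (prior times the lab result likelihoods) for each of the two hypotheses:
  production run C: 0.23 × 0.29 × 0.20 × 0.20 = 0.002668
  production run D: 0.40 × 0.19 × 0.71 × 0.90 = 0.048564
Posterior odds = 0.002668 / 0.048564 ≈ 0.0549.

0.0549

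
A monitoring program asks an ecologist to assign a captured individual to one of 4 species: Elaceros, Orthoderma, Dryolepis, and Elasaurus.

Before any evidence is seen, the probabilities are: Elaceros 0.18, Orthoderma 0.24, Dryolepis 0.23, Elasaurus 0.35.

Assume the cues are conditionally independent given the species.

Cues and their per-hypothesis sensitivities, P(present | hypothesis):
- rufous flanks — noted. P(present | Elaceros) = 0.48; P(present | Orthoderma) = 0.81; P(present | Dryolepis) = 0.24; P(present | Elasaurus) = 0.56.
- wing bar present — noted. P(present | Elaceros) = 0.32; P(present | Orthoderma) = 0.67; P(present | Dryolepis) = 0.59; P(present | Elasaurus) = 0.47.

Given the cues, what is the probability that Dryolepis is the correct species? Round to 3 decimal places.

For each hypothesis, the unnormalized posterior weight is prior × product of the cue likelihoods:
  Elaceros: 0.18 × 0.48 × 0.32 = 0.027648
  Orthoderma: 0.24 × 0.81 × 0.67 = 0.13025
  Dryolepis: 0.23 × 0.24 × 0.59 = 0.032568
  Elasaurus: 0.35 × 0.56 × 0.47 = 0.09212
Normalizing constant Z = 0.027648 + 0.13025 + 0.032568 + 0.09212 = 0.28258.
P(Dryolepis | evidence) = 0.032568 / 0.28258 ≈ 0.115.

0.115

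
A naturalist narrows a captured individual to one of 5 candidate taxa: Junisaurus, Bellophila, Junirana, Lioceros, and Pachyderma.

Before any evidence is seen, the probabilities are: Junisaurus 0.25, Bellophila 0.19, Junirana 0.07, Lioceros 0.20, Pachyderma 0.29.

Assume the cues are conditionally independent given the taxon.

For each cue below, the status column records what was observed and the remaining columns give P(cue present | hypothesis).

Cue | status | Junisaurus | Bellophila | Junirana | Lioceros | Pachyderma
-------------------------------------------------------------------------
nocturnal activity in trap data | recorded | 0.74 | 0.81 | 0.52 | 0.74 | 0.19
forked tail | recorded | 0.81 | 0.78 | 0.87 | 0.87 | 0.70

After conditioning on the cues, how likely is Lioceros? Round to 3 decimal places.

By Bayes' rule with conditional independence, the unnormalized weight for each hypothesis is prior × ∏ likelihoods:
  Junisaurus: 0.25 × 0.74 × 0.81 = 0.14985
  Bellophila: 0.19 × 0.81 × 0.78 = 0.12004
  Junirana: 0.07 × 0.52 × 0.87 = 0.031668
  Lioceros: 0.20 × 0.74 × 0.87 = 0.12876
  Pachyderma: 0.29 × 0.19 × 0.70 = 0.03857
Normalizing constant Z = 0.14985 + 0.12004 + 0.031668 + 0.12876 + 0.03857 = 0.46889.
P(Lioceros | evidence) = 0.12876 / 0.46889 ≈ 0.275.

0.275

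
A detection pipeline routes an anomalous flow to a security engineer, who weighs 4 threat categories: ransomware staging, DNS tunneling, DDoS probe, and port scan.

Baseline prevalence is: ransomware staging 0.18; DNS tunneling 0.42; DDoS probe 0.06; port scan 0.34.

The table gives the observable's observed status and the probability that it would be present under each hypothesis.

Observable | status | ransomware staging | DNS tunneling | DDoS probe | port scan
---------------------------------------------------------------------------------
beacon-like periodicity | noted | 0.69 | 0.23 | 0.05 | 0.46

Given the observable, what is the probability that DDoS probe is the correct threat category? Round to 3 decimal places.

Multiply each prior by the likelihood of the observable:
  ransomware staging: 0.18 × 0.69 = 0.1242
  DNS tunneling: 0.42 × 0.23 = 0.0966
  DDoS probe: 0.06 × 0.05 = 0.003
  port scan: 0.34 × 0.46 = 0.1564
The unnormalized weights sum to 0.3802.
P(DDoS probe | evidence) = 0.003 / 0.3802 ≈ 0.008.

0.008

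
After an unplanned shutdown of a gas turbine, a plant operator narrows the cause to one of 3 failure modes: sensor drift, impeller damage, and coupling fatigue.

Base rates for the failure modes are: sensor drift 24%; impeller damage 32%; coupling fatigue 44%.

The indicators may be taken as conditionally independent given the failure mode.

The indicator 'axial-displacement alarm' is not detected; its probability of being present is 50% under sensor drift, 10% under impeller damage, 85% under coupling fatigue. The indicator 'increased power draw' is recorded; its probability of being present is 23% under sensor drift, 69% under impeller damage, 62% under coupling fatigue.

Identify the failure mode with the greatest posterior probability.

By Bayes' rule with conditional independence, the unnormalized weight for each hypothesis is prior × ∏ likelihoods (using 1 − P(present | H) for each absent indicator):
  sensor drift: 0.24 × (1 − 0.50) × 0.23 = 0.0276
  impeller damage: 0.32 × (1 − 0.10) × 0.69 = 0.19872
  coupling fatigue: 0.44 × (1 − 0.85) × 0.62 = 0.04092
The unnormalized weights sum to 0.26724.
P(sensor drift | evidence) ≈ 0.0276 / 0.26724 ≈ 0.103
P(impeller damage | evidence) ≈ 0.19872 / 0.26724 ≈ 0.744
P(coupling fatigue | evidence) ≈ 0.04092 / 0.26724 ≈ 0.153
The largest is 0.744, so impeller damage is most probable.

impeller damage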